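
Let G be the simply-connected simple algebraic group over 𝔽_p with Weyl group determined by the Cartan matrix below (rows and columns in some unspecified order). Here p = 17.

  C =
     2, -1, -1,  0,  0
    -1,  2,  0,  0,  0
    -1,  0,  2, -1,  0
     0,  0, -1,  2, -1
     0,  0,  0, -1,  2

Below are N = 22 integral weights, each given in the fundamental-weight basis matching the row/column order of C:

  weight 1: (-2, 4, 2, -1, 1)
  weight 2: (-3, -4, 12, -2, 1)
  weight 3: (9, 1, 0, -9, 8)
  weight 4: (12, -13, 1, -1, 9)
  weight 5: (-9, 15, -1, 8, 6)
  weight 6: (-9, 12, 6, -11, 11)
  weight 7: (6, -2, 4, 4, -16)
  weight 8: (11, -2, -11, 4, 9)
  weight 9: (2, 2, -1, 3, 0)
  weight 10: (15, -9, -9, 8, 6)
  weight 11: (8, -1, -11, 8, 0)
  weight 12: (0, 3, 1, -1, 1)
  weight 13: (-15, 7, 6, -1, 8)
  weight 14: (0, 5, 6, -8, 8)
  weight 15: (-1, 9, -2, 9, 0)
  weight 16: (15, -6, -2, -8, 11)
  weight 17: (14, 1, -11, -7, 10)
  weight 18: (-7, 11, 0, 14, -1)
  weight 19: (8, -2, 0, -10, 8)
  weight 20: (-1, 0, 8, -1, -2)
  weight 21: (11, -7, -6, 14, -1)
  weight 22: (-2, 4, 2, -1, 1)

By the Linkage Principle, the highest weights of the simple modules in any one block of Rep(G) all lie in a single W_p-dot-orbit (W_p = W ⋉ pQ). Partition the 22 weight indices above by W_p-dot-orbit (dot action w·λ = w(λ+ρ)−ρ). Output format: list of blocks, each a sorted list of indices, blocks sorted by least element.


A_5 Cartan matrix, 5 simple roots permuted; ρ=(1,1,1,1,1).

Ā_17 reps of the 22 weights (A_5, coords as presented):

    λ_1 → (1, 4, 2, 0, 2)
    λ_2 → (3, 2, 7, 1, 1)
    λ_3 → (3, 2, 7, 1, 1)
    λ_4 → (1, 4, 2, 0, 2)
    λ_5 → (0, 1, 8, 1, 0)
    λ_6 → (3, 2, 7, 1, 1)
    λ_7 → (1, 1, 5, 5, 5)
    λ_8 → (1, 1, 5, 5, 5)
    λ_9 → (3, 3, 0, 4, 1)
    λ_10 → (0, 1, 8, 1, 0)
    λ_11 → (0, 1, 8, 1, 0)
    λ_12 → (1, 4, 2, 0, 2)
    λ_13 → (1, 6, 0, 7, 2)
    λ_14 → (1, 6, 0, 7, 2)
    λ_15 → (1, 6, 0, 7, 2)
    λ_16 → (3, 2, 7, 1, 1)
    λ_17 → (1, 1, 5, 5, 5)
    λ_18 → (1, 1, 5, 5, 5)
    λ_19 → (0, 1, 8, 1, 0)
    λ_20 → (0, 1, 8, 1, 0)
    λ_21 → (1, 1, 5, 5, 5)
    λ_22 → (1, 4, 2, 0, 2)

Partition of {1..22} into 6 W_17-dot-orbits:

[[1, 4, 12, 22], [2, 3, 6, 16], [5, 10, 11, 19, 20], [7, 8, 17, 18, 21], [9], [13, 14, 15]]


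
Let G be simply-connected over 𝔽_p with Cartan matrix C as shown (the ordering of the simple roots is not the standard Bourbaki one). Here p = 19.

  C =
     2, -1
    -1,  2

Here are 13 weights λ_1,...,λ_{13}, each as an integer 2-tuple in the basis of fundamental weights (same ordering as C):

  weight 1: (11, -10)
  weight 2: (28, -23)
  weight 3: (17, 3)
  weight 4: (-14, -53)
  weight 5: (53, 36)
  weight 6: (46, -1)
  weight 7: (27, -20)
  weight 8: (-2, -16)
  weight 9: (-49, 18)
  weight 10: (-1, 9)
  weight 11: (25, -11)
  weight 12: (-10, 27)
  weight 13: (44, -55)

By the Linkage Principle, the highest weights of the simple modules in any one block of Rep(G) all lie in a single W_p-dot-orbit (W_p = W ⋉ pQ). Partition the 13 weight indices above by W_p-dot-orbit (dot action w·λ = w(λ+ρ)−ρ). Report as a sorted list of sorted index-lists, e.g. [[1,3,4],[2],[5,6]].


Type A_2, rank 2, |W|=6; reorder rows/cols to standard.

Alcove-folded reps (p=19, 13 weights, presented ϖ-order):

  λ_1+ρ ↦ (3, 9) · λ_2+ρ ↦ (3, 9) · λ_3+ρ ↦ (15, 1) · λ_4+ρ ↦ (5, 8) · λ_5+ρ ↦ (15, 1) · λ_6+ρ ↦ (0, 10) · λ_7+ρ ↦ (0, 10) · λ_8+ρ ↦ (15, 1) · λ_9+ρ ↦ (0, 10) · λ_10+ρ ↦ (0, 10) · λ_11+ρ ↦ (9, 3) · λ_12+ρ ↦ (0, 10) · λ_13+ρ ↦ (3, 9)

5 distinct reps among the 13 weights ⇒ 5 W_19-linkage classes:

[[1, 2, 13], [3, 5, 8], [4], [6, 7, 9, 10, 12], [11]]


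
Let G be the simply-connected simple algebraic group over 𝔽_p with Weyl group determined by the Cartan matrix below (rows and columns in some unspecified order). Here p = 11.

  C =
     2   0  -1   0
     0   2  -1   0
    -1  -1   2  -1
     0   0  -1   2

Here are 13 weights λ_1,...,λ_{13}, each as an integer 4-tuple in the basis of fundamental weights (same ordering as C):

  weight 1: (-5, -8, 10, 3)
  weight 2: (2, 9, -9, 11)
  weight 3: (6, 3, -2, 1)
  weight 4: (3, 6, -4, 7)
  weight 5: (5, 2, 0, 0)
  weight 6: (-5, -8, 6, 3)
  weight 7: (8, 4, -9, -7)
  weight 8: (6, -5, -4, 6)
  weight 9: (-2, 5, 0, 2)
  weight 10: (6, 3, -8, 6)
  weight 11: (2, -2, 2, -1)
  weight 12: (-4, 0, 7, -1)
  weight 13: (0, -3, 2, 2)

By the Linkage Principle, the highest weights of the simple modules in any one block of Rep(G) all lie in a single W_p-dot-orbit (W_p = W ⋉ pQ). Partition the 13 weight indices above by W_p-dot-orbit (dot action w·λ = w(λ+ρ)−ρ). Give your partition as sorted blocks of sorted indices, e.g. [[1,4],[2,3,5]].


Root system D_4: the 4×4 matrix C matches after relabeling.

λ_j+ρ reflected into Ā_11 (⟨·,θ^∨⟩≤11); 4-tuples as given:

  [1] (0, 3, 4, 0)
  [2] (2, 1, 2, 1)
  [3] (6, 3, 0, 1)
  [4] (1, 2, 1, 3)
  [5] (6, 3, 0, 1)
  [6] (0, 3, 4, 0)
  [7] (3, 1, 2, 0)
  [8] (0, 3, 4, 0)
  [9] (1, 6, 0, 3)
  [10] (0, 3, 4, 0)
  [11] (3, 1, 2, 0)
  [12] (3, 1, 2, 0)
  [13] (1, 2, 1, 3)

Linkage partition of the 13 weights (6 classes, p=11):

[[1, 6, 8, 10], [2], [3, 5], [4, 13], [7, 11, 12], [9]]


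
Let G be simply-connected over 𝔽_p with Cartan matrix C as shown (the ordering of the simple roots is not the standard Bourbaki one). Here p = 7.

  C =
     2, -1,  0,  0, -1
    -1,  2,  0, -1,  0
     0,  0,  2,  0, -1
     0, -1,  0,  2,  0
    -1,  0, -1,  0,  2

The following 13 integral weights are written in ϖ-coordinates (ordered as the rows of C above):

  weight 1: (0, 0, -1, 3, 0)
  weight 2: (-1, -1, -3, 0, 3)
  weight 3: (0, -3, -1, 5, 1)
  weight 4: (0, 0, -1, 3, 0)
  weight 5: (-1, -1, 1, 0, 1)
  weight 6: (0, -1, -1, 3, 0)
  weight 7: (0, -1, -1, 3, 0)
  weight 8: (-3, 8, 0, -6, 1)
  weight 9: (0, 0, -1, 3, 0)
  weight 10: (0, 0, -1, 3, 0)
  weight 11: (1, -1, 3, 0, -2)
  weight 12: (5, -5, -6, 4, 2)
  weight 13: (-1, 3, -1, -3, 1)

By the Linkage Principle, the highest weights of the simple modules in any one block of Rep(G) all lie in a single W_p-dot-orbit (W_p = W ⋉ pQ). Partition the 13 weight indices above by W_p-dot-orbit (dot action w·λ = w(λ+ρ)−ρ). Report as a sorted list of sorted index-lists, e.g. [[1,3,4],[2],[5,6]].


Dynkin diagram of C (from the 8 off-diagonal −1 entries): A_5.

Each λ_j+ρ reduced to Ā_7; 5-tuples below use C's row order:

  [1] (1, 1, 0, 4, 1) · [2] (0, 0, 2, 1, 2) · [3] (1, 1, 0, 4, 1) · [4] (1, 1, 0, 4, 1) · [5] (0, 0, 2, 1, 2) · [6] (1, 0, 0, 4, 1) · [7] (1, 0, 0, 4, 1) · [8] (0, 2, 0, 2, 2) · [9] (1, 1, 0, 4, 1) · [10] (1, 1, 0, 4, 1) · [11] (1, 0, 3, 1, 1) · [12] (0, 2, 0, 2, 2) · [13] (0, 2, 0, 2, 2)

Grouping the 13 weights by Ā_7-representative: 5 linkage classes.

[[1, 3, 4, 9, 10], [2, 5], [6, 7], [8, 12, 13], [11]]


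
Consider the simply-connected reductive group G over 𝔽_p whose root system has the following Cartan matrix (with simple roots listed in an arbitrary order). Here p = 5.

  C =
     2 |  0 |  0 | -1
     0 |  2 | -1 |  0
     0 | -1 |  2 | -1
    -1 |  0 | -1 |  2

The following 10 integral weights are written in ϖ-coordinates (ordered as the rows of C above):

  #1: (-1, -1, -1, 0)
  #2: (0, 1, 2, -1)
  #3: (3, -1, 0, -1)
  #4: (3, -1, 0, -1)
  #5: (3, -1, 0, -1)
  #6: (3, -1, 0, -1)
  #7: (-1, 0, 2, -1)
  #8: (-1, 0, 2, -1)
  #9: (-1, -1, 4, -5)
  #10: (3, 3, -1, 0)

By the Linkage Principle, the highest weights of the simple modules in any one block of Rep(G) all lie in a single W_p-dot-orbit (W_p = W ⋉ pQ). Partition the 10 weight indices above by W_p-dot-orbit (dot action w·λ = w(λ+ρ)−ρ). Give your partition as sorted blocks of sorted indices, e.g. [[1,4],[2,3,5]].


Type A_4, rank 4, |W|=120; reorder rows/cols to standard.

λ_j+ρ reflected into Ā_5 (⟨·,θ^∨⟩≤5); 4-tuples as given:

    λ_1 → (0, 0, 0, 1)
    λ_2 → (0, 1, 3, 0)
    λ_3 → (4, 0, 1, 0)
    λ_4 → (4, 0, 1, 0)
    λ_5 → (4, 0, 1, 0)
    λ_6 → (4, 0, 1, 0)
    λ_7 → (0, 1, 3, 0)
    λ_8 → (0, 1, 3, 0)
    λ_9 → (4, 0, 1, 0)
    λ_10 → (0, 0, 0, 1)

3 distinct reps among the 10 weights ⇒ 3 W_5-linkage classes:

[[1, 10], [2, 7, 8], [3, 4, 5, 6, 9]]


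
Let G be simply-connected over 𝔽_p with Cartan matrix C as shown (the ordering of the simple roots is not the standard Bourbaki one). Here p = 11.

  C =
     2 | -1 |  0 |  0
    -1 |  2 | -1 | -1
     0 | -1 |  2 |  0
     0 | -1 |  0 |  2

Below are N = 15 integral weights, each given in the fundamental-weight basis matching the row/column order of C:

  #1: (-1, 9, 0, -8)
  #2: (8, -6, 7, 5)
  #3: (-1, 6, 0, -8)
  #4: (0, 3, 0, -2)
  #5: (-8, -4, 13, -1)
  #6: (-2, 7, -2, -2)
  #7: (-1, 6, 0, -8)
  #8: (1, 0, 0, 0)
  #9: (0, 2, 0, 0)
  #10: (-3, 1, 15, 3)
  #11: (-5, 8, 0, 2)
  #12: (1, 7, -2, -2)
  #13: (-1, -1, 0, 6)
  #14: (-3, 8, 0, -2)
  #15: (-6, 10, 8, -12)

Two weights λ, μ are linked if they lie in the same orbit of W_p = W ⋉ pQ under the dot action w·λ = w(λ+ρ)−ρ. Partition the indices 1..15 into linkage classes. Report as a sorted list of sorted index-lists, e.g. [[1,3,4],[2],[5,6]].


Type D_4, rank 4, |W|=192; reorder rows/cols to standard.

Each λ_j+ρ reduced to Ā_11; 4-tuples below use C's row order:

  [1] (0, 0, 1, 7);  [2] (2, 1, 1, 1);  [3] (0, 0, 1, 7);  [4] (1, 3, 1, 1);  [5] (0, 0, 1, 7);  [6] (1, 3, 1, 1);  [7] (0, 0, 1, 7);  [8] (2, 1, 1, 1);  [9] (1, 3, 1, 1);  [10] (4, 0, 0, 2);  [11] (2, 1, 1, 1);  [12] (2, 1, 1, 1);  [13] (0, 0, 1, 7);  [14] (2, 1, 1, 1);  [15] (4, 0, 0, 2)

Partition of {1..15} into 4 W_11-dot-orbits:

[[1, 3, 5, 7, 13], [2, 8, 11, 12, 14], [4, 6, 9], [10, 15]]


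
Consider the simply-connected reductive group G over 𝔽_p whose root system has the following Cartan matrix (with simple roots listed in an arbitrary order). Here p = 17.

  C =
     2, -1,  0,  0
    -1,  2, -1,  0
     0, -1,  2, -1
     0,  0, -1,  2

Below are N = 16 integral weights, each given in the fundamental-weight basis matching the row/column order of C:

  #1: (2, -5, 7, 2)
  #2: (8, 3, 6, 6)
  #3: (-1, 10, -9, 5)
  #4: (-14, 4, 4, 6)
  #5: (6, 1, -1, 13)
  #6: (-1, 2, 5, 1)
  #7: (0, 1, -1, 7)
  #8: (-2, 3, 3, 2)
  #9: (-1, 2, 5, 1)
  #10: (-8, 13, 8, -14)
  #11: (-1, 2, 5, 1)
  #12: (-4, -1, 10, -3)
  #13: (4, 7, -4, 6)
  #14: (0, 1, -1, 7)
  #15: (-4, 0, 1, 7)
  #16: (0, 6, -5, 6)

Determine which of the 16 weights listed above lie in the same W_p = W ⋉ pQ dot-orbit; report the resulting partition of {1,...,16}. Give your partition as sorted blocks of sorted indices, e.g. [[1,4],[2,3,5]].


C ↔ A_4 under row/col permutation; |W(A_4)| = 120.

Alcove-folded reps (p=17, 16 weights, presented ϖ-order):

  λ_1 → (1, 3, 4, 3);  λ_2 → (1, 3, 4, 3);  λ_3 → (0, 3, 6, 2);  λ_4 → (5, 5, 3, 4);  λ_5 → (1, 2, 0, 8);  λ_6 → (0, 3, 6, 2);  λ_7 → (1, 2, 0, 8);  λ_8 → (1, 3, 4, 3);  λ_9 → (0, 3, 6, 2);  λ_10 → (1, 3, 4, 3);  λ_11 → (0, 3, 6, 2);  λ_12 → (0, 3, 6, 2);  λ_13 → (5, 5, 3, 4);  λ_14 → (1, 2, 0, 8);  λ_15 → (1, 2, 0, 8);  λ_16 → (1, 3, 4, 3)

These 16 weights hit 4 W_17-dot-orbits; sizes (5, 5, 2, 4):

[[1, 2, 8, 10, 16], [3, 6, 9, 11, 12], [4, 13], [5, 7, 14, 15]]


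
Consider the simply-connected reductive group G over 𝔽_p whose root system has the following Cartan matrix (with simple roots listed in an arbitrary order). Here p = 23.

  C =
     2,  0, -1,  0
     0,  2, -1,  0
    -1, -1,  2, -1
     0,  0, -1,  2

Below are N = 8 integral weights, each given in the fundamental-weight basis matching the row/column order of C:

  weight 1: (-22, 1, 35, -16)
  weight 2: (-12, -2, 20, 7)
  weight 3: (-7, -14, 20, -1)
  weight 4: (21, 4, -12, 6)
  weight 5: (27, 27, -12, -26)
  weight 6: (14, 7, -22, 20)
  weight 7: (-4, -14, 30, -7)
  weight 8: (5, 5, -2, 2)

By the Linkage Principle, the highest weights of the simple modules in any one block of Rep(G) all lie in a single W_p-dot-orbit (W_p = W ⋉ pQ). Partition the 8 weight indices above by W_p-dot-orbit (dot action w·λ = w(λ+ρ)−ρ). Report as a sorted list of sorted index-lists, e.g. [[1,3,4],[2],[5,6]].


Cartan matrix: type D_4 (|W|=192); un-permuting the 4 rows.

W_23-reps of the 8 weights in Ā_23 (same 4-coord order as C):

  1: (6, 13, 2, 0) · 2: (5, 5, 1, 2) · 3: (6, 13, 2, 0) · 4: (11, 6, 1, 4) · 5: (5, 5, 1, 2) · 6: (6, 13, 2, 0) · 7: (5, 5, 1, 2) · 8: (5, 5, 1, 2)

Partition of {1..8} into 3 W_23-dot-orbits:

[[1, 3, 6], [2, 5, 7, 8], [4]]


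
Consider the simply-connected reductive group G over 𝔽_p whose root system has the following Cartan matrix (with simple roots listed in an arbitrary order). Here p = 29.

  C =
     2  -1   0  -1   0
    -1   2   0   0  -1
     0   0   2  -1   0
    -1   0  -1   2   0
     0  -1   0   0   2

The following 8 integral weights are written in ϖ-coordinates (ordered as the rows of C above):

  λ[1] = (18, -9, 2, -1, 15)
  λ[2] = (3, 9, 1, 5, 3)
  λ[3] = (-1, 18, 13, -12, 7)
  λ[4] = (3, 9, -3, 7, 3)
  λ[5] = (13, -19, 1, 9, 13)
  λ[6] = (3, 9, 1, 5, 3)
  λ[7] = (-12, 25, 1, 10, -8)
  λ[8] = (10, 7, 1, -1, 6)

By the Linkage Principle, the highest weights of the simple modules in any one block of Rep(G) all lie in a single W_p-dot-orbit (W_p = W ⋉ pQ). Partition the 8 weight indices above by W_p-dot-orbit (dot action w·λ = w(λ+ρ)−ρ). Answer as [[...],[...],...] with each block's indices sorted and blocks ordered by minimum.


Cartan matrix: type A_5 (|W|=720); un-permuting the 5 rows.

Alcove-folded reps (p=29, 8 weights, presented ϖ-order):

    1: (11, 8, 2, 0, 7)
    2: (4, 10, 2, 6, 4)
    3: (11, 8, 2, 0, 7)
    4: (4, 10, 2, 6, 4)
    5: (4, 10, 2, 6, 4)
    6: (4, 10, 2, 6, 4)
    7: (11, 8, 2, 0, 7)
    8: (11, 8, 2, 0, 7)

Grouping the 8 weights by Ā_29-representative: 2 linkage classes.

[[1, 3, 7, 8], [2, 4, 5, 6]]


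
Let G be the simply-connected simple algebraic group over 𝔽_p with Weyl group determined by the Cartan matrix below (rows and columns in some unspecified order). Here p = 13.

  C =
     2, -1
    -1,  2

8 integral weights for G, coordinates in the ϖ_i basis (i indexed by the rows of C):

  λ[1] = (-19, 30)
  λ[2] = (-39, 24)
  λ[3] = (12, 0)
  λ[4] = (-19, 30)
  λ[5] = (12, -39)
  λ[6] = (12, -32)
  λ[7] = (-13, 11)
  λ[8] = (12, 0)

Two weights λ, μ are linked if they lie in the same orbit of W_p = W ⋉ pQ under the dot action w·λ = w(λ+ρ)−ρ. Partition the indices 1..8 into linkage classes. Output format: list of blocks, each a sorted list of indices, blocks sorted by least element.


A_2 Cartan matrix, 2 simple roots permuted; ρ=(1,1).

λ_j+ρ reflected into Ā_13 (⟨·,θ^∨⟩≤13); 2-tuples as given:

    λ_1 → (5, 0)
    λ_2 → (12, 0)
    λ_3 → (12, 0)
    λ_4 → (5, 0)
    λ_5 → (12, 0)
    λ_6 → (5, 0)
    λ_7 → (12, 0)
    λ_8 → (12, 0)

Linkage partition of the 8 weights (2 classes, p=13):

[[1, 4, 6], [2, 3, 5, 7, 8]]


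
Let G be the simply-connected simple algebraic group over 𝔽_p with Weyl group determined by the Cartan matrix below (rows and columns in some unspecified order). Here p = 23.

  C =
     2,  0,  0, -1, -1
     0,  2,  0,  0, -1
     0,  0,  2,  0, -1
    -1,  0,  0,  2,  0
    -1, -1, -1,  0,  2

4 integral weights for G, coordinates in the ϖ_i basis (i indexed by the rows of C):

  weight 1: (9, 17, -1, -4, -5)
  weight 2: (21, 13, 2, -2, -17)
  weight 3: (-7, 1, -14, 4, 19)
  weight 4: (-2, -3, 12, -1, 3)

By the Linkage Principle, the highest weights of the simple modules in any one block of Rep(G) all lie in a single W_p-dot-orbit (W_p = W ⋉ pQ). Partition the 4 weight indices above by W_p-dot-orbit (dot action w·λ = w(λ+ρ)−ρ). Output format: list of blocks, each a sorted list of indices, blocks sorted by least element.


Cartan matrix: type D_5 (|W|=1920); un-permuting the 5 rows.

W_23-reps of the 4 weights in Ā_23 (same 5-coord order as C):

  λ_1+ρ ↦ (0, 13, 3, 2, 1) · λ_2+ρ ↦ (0, 2, 13, 1, 1) · λ_3+ρ ↦ (0, 2, 13, 1, 1) · λ_4+ρ ↦ (0, 2, 13, 1, 1)

Linkage partition of the 4 weights (2 classes, p=23):

[[1], [2, 3, 4]]


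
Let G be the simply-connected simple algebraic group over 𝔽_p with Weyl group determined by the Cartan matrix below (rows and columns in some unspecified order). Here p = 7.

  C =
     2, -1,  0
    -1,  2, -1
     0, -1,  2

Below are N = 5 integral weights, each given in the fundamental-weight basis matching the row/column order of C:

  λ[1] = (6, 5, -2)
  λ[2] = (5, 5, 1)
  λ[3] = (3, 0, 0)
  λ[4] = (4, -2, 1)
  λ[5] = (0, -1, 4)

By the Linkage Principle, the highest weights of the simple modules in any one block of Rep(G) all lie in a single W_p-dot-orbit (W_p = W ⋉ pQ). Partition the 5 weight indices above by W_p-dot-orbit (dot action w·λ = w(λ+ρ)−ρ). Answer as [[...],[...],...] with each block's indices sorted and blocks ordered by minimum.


Dynkin diagram of C (from the 4 off-diagonal −1 entries): A_3.

W_7-reps of the 5 weights in Ā_7 (same 3-coord order as C):

  [1] (1, 0, 5);  [2] (1, 0, 5);  [3] (4, 1, 1);  [4] (4, 1, 1);  [5] (1, 0, 5)

Linkage partition of the 5 weights (2 classes, p=7):

[[1, 2, 5], [3, 4]]


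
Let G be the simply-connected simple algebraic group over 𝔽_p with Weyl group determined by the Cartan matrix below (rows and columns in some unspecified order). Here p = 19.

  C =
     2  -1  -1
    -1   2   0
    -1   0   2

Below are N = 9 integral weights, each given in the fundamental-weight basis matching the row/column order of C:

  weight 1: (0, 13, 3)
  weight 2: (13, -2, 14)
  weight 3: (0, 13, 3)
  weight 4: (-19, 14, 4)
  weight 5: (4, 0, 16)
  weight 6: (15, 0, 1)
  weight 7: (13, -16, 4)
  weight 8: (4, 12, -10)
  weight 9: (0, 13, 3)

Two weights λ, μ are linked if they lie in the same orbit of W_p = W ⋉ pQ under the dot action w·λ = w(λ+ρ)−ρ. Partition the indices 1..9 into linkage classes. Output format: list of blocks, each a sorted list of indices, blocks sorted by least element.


Dynkin diagram of C (from the 4 off-diagonal −1 entries): A_3.

λ_j+ρ reflected into Ā_19 (⟨·,θ^∨⟩≤19); 3-tuples as given:

  λ_1 → (1, 14, 4) · λ_2 → (4, 9, 5) · λ_3 → (1, 14, 4) · λ_4 → (2, 3, 13) · λ_5 → (2, 3, 13) · λ_6 → (16, 1, 2) · λ_7 → (1, 14, 4) · λ_8 → (4, 9, 5) · λ_9 → (1, 14, 4)

Linkage partition of the 9 weights (4 classes, p=19):

[[1, 3, 7, 9], [2, 8], [4, 5], [6]]


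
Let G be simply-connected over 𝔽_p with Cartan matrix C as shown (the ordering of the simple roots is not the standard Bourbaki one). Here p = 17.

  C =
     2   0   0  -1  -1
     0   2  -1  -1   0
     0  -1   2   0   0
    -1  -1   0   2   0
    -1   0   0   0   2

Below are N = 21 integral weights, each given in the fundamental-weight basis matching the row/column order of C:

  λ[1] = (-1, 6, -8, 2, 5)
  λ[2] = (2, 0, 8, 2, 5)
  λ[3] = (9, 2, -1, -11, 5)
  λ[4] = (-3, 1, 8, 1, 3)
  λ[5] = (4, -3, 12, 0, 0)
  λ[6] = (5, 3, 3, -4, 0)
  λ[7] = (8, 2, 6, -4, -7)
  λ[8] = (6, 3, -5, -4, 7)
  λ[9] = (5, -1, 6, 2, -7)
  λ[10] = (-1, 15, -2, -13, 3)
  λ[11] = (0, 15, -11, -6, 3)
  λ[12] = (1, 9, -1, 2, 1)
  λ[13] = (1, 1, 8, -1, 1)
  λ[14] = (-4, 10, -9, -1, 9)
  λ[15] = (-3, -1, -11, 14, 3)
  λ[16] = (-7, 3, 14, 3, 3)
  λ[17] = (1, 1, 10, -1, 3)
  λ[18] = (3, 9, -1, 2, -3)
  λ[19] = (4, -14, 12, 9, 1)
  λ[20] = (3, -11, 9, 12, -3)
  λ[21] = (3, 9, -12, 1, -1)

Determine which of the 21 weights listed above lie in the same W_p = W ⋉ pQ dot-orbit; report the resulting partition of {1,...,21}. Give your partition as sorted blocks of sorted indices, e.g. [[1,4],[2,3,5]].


A_5 Cartan matrix, 5 simple roots permuted; ρ=(1,1,1,1,1).

Folding the 21 weights λ_j+ρ into Ā_17 (reps in the given 5-coord order):

  [1] (0, 0, 7, 3, 6)
  [2] (3, 1, 4, 3, 1)
  [3] (0, 0, 7, 3, 6)
  [4] (2, 2, 9, 0, 2)
  [5] (4, 1, 10, 1, 0)
  [6] (3, 1, 4, 3, 1)
  [7] (0, 0, 7, 3, 6)
  [8] (4, 3, 1, 0, 8)
  [9] (0, 0, 7, 3, 6)
  [10] (4, 3, 1, 0, 8)
  [11] (4, 1, 10, 1, 0)
  [12] (2, 10, 0, 3, 2)
  [13] (2, 2, 9, 0, 2)
  [14] (0, 0, 7, 3, 6)
  [15] (2, 10, 0, 3, 2)
  [16] (2, 2, 9, 0, 2)
  [17] (2, 2, 9, 0, 2)
  [18] (2, 10, 0, 3, 2)
  [19] (2, 10, 0, 3, 2)
  [20] (2, 10, 0, 3, 2)
  [21] (4, 1, 10, 1, 0)

Partition of {1..21} into 6 W_17-dot-orbits:

[[1, 3, 7, 9, 14], [2, 6], [4, 13, 16, 17], [5, 11, 21], [8, 10], [12, 15, 18, 19, 20]]


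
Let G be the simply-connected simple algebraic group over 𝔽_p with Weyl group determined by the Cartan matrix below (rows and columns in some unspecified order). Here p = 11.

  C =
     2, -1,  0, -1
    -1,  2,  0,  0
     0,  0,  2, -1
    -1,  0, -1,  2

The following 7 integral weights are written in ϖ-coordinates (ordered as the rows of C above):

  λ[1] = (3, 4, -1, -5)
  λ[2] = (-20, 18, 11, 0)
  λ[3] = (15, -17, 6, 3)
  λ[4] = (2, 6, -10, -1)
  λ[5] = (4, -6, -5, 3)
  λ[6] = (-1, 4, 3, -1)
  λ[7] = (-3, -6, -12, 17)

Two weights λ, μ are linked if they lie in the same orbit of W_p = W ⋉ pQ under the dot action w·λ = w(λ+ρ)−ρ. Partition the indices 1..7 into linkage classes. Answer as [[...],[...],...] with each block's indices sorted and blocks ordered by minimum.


C ↔ A_4 under row/col permutation; |W(A_4)| = 120.

λ_j+ρ reflected into Ā_11 (⟨·,θ^∨⟩≤11); 4-tuples as given:

  λ_1 → (0, 5, 4, 0) · λ_2 → (6, 1, 0, 3) · λ_3 → (0, 5, 4, 0) · λ_4 → (6, 1, 0, 3) · λ_5 → (0, 5, 4, 0) · λ_6 → (0, 5, 4, 0) · λ_7 → (0, 5, 4, 0)

2 distinct reps among the 7 weights ⇒ 2 W_11-linkage classes:

[[1, 3, 5, 6, 7], [2, 4]]


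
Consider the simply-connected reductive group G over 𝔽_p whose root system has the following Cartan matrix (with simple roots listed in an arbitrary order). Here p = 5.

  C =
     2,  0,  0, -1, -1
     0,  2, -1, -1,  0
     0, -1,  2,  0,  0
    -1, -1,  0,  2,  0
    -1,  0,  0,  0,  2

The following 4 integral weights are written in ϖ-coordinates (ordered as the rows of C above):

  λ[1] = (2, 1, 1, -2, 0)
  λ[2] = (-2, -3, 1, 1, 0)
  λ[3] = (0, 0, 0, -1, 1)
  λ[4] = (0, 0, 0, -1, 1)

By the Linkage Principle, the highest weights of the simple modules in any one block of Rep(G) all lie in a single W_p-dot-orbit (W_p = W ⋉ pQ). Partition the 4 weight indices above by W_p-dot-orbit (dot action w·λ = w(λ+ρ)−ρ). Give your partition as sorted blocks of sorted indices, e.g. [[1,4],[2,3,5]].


Root system A_5: the 5×5 matrix C matches after relabeling.

Ā_5 reps of the 4 weights (A_5, coords as presented):

    1: (1, 1, 0, 1, 1)
    2: (0, 1, 0, 1, 0)
    3: (1, 1, 1, 0, 2)
    4: (1, 1, 1, 0, 2)

Grouping the 4 weights by Ā_5-representative: 3 linkage classes.

[[1], [2], [3, 4]]


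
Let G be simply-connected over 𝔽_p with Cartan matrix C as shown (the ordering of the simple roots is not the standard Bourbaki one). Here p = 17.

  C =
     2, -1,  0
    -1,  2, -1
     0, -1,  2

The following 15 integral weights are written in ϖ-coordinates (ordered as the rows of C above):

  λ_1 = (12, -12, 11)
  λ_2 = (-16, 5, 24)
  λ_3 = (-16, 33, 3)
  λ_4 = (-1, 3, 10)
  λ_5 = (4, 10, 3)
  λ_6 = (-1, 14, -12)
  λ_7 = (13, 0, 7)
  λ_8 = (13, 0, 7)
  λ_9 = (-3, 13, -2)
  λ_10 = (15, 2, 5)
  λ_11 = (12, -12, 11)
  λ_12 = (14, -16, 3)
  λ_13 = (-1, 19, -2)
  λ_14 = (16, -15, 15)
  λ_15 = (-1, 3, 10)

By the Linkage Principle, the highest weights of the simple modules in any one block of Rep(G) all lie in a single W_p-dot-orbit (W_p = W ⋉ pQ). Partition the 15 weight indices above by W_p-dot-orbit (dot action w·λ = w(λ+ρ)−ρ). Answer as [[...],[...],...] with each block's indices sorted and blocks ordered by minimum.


Dynkin diagram of C (from the 4 off-diagonal −1 entries): A_3.

W_17-reps of the 15 weights in Ā_17 (same 3-coord order as C):

  λ_1+ρ ↦ (2, 11, 1) · λ_2+ρ ↦ (8, 1, 2) · λ_3+ρ ↦ (0, 4, 11) · λ_4+ρ ↦ (0, 4, 11) · λ_5+ρ ↦ (2, 11, 1) · λ_6+ρ ↦ (0, 4, 11) · λ_7+ρ ↦ (8, 1, 2) · λ_8+ρ ↦ (8, 1, 2) · λ_9+ρ ↦ (2, 11, 1) · λ_10+ρ ↦ (8, 1, 2) · λ_11+ρ ↦ (2, 11, 1) · λ_12+ρ ↦ (0, 4, 11) · λ_13+ρ ↦ (1, 14, 0) · λ_14+ρ ↦ (1, 14, 0) · λ_15+ρ ↦ (0, 4, 11)

The 15 indices split into 4 linkage classes (same alcove rep ⇔ same W_17-dot-orbit):

[[1, 5, 9, 11], [2, 7, 8, 10], [3, 4, 6, 12, 15], [13, 14]]


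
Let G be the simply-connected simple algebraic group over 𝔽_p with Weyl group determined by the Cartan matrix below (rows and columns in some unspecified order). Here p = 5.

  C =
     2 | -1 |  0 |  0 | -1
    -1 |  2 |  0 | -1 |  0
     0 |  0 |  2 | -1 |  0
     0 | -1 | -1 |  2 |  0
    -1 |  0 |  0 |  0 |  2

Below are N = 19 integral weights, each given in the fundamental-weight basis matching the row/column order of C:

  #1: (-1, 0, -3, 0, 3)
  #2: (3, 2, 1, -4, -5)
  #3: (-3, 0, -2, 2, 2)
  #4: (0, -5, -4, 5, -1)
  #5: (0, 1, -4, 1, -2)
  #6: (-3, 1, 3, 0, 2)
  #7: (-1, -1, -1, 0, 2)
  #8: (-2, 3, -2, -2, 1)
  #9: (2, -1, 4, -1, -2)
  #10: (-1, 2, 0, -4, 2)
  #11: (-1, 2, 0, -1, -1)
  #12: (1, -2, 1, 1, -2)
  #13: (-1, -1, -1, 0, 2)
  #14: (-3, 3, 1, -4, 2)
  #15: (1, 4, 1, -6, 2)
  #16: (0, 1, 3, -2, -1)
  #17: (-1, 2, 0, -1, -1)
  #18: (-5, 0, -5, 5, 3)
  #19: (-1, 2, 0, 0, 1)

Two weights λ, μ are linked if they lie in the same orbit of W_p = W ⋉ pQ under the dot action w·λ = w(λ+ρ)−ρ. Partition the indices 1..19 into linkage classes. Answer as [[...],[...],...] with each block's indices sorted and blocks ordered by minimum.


A_5 Cartan matrix, 5 simple roots permuted; ρ=(1,1,1,1,1).

λ_j+ρ reflected into Ā_5 (⟨·,θ^∨⟩≤5); 5-tuples as given:

  1: (0, 0, 0, 1, 3)
  2: (0, 0, 1, 1, 2)
  3: (1, 1, 1, 1, 1)
  4: (0, 0, 1, 1, 2)
  5: (0, 1, 2, 1, 1)
  6: (0, 0, 1, 1, 2)
  7: (0, 0, 0, 1, 3)
  8: (1, 1, 1, 1, 1)
  9: (0, 0, 2, 0, 2)
  10: (0, 0, 1, 1, 2)
  11: (0, 3, 1, 0, 0)
  12: (0, 1, 2, 1, 1)
  13: (0, 0, 0, 1, 3)
  14: (1, 1, 1, 1, 1)
  15: (0, 0, 2, 0, 2)
  16: (0, 1, 2, 1, 1)
  17: (0, 3, 1, 0, 0)
  18: (1, 1, 1, 1, 1)
  19: (0, 3, 1, 0, 0)

Linkage partition of the 19 weights (6 classes, p=5):

[[1, 7, 13], [2, 4, 6, 10], [3, 8, 14, 18], [5, 12, 16], [9, 15], [11, 17, 19]]


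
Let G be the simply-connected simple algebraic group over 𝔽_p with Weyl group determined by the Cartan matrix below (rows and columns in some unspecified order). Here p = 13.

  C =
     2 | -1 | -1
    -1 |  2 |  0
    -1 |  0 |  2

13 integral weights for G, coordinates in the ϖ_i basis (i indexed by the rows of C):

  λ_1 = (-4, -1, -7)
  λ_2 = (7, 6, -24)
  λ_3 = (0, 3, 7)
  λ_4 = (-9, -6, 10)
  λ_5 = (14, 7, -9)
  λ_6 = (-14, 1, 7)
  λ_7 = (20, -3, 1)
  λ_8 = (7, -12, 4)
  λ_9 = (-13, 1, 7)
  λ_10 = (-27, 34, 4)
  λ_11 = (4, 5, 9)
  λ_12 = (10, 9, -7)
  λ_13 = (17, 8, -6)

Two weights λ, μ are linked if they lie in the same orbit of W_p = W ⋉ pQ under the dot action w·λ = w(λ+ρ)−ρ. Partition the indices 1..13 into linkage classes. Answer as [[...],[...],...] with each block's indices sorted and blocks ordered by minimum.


Type A_3, rank 3, |W|=24; reorder rows/cols to standard.

Alcove-folded reps (p=13, 13 weights, presented ϖ-order):

  λ_1 → (3, 6, 0) · λ_2 → (3, 2, 2) · λ_3 → (1, 4, 8) · λ_4 → (3, 8, 2) · λ_5 → (3, 2, 2) · λ_6 → (3, 8, 2) · λ_7 → (3, 2, 2) · λ_8 → (3, 8, 2) · λ_9 → (2, 8, 2) · λ_10 → (1, 4, 8) · λ_11 → (3, 2, 2) · λ_12 → (3, 2, 2) · λ_13 → (1, 4, 8)

Linkage partition of the 13 weights (5 classes, p=13):

[[1], [2, 5, 7, 11, 12], [3, 10, 13], [4, 6, 8], [9]]


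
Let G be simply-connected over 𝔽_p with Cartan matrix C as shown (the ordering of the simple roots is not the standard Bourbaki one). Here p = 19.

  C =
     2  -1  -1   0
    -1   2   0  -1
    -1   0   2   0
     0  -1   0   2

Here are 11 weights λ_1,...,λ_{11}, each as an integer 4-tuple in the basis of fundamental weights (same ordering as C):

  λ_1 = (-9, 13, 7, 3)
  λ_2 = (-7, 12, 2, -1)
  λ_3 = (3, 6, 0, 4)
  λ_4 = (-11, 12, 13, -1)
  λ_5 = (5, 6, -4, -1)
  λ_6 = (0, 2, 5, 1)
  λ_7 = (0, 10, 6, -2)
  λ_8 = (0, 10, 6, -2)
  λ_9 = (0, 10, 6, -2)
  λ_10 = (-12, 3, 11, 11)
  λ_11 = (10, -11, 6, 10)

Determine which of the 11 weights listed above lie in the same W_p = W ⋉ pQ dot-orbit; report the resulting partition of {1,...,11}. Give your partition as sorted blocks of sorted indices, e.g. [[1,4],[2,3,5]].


Type A_4, rank 4, |W|=120; reorder rows/cols to standard.

W_19-reps of the 11 weights in Ā_19 (same 4-coord order as C):

  λ_1+ρ ↦ (8, 6, 0, 4);  λ_2+ρ ↦ (3, 7, 3, 0);  λ_3+ρ ↦ (4, 7, 1, 5);  λ_4+ρ ↦ (10, 3, 4, 0);  λ_5+ρ ↦ (3, 7, 3, 0);  λ_6+ρ ↦ (1, 3, 6, 2);  λ_7+ρ ↦ (1, 10, 7, 1);  λ_8+ρ ↦ (1, 10, 7, 1);  λ_9+ρ ↦ (1, 10, 7, 1);  λ_10+ρ ↦ (4, 7, 1, 5);  λ_11+ρ ↦ (1, 10, 7, 1)

Partition of {1..11} into 6 W_19-dot-orbits:

[[1], [2, 5], [3, 10], [4], [6], [7, 8, 9, 11]]


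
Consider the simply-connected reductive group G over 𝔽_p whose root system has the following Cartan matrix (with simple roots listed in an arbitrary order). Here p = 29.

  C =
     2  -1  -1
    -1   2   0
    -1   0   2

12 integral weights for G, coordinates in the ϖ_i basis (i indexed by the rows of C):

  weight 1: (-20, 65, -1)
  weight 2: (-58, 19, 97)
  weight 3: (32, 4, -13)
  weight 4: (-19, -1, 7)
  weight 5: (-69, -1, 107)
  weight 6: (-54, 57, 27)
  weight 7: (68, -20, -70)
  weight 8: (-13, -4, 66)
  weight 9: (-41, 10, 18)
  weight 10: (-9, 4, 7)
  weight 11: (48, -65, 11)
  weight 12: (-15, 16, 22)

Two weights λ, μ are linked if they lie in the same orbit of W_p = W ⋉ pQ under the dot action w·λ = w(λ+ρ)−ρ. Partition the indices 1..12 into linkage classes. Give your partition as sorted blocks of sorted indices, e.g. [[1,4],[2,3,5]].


Root system A_3: the 3×3 matrix C matches after relabeling.

Alcove-folded reps (p=29, 12 weights, presented ϖ-order):

  λ_1+ρ ↦ (10, 8, 0);  λ_2+ρ ↦ (17, 3, 1);  λ_3+ρ ↦ (17, 4, 3);  λ_4+ρ ↦ (10, 8, 0);  λ_5+ρ ↦ (10, 8, 0);  λ_6+ρ ↦ (0, 24, 4);  λ_7+ρ ↦ (10, 8, 0);  λ_8+ρ ↦ (14, 3, 9);  λ_9+ρ ↦ (10, 8, 0);  λ_10+ρ ↦ (5, 3, 0);  λ_11+ρ ↦ (14, 3, 9);  λ_12+ρ ↦ (14, 3, 9)

Partition of {1..12} into 6 W_29-dot-orbits:

[[1, 4, 5, 7, 9], [2], [3], [6], [8, 11, 12], [10]]


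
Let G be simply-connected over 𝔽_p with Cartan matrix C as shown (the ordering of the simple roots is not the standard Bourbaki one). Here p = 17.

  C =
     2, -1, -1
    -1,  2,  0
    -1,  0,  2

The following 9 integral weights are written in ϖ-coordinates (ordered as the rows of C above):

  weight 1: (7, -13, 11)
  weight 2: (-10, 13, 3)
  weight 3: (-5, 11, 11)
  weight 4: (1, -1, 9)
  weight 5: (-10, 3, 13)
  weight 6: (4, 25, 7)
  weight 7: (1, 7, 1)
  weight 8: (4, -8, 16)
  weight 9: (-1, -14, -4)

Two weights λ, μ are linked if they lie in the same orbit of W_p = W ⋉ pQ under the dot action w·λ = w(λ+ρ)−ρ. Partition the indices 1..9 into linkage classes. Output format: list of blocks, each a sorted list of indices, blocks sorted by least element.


C ↔ A_3 under row/col permutation; |W(A_3)| = 24.

Folding the 9 weights λ_j+ρ into Ā_17 (reps in the given 3-coord order):

  1: (4, 5, 5) · 2: (4, 5, 5) · 3: (4, 5, 5) · 4: (2, 0, 10) · 5: (4, 5, 5) · 6: (4, 5, 5) · 7: (2, 8, 2) · 8: (2, 0, 10) · 9: (0, 3, 13)

4 distinct reps among the 9 weights ⇒ 4 W_17-linkage classes:

[[1, 2, 3, 5, 6], [4, 8], [7], [9]]


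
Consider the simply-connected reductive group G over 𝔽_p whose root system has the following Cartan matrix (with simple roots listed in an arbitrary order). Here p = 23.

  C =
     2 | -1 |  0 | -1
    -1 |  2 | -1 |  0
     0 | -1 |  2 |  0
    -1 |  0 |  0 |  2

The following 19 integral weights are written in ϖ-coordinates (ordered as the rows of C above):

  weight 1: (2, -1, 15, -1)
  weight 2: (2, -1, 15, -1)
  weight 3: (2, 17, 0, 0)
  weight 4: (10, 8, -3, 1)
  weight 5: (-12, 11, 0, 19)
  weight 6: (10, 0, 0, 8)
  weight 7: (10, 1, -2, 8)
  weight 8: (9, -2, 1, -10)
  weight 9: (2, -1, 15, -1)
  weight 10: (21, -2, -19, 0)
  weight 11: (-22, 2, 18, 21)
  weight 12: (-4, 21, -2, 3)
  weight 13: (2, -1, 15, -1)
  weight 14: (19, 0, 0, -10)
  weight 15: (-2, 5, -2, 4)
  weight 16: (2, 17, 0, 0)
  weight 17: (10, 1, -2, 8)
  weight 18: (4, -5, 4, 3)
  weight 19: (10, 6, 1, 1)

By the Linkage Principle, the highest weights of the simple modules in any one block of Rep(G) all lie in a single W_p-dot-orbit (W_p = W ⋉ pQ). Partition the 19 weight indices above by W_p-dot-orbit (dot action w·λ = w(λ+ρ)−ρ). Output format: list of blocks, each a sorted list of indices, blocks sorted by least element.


Cartan matrix: type A_4 (|W|=120); un-permuting the 4 rows.

Ā_23 reps of the 19 weights (A_4, coords as presented):

  λ_1+ρ ↦ (3, 0, 16, 0);  λ_2+ρ ↦ (3, 0, 16, 0);  λ_3+ρ ↦ (3, 18, 1, 1);  λ_4+ρ ↦ (11, 7, 2, 2);  λ_5+ρ ↦ (11, 1, 1, 9);  λ_6+ρ ↦ (11, 1, 1, 9);  λ_7+ρ ↦ (11, 1, 1, 9);  λ_8+ρ ↦ (0, 1, 1, 9);  λ_9+ρ ↦ (3, 0, 16, 0);  λ_10+ρ ↦ (3, 18, 1, 1);  λ_11+ρ ↦ (3, 18, 1, 1);  λ_12+ρ ↦ (3, 18, 1, 1);  λ_13+ρ ↦ (3, 0, 16, 0);  λ_14+ρ ↦ (11, 1, 1, 9);  λ_15+ρ ↦ (1, 4, 1, 4);  λ_16+ρ ↦ (3, 18, 1, 1);  λ_17+ρ ↦ (11, 1, 1, 9);  λ_18+ρ ↦ (1, 4, 1, 4);  λ_19+ρ ↦ (11, 7, 2, 2)

Partition of {1..19} into 6 W_23-dot-orbits:

[[1, 2, 9, 13], [3, 10, 11, 12, 16], [4, 19], [5, 6, 7, 14, 17], [8], [15, 18]]


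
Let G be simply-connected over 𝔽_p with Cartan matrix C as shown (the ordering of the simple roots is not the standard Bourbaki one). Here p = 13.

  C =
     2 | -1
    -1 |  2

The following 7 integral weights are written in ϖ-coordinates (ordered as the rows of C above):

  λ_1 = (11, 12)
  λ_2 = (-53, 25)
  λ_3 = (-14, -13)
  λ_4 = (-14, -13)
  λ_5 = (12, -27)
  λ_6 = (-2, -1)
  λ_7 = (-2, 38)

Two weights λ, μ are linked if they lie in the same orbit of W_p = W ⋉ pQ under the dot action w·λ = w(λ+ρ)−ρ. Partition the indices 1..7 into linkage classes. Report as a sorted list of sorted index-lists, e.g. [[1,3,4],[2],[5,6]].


Root system A_2: the 2×2 matrix C matches after relabeling.

Ā_13 reps of the 7 weights (A_2, coords as presented):

  1: (0, 1);  2: (0, 0);  3: (0, 1);  4: (0, 1);  5: (0, 0);  6: (0, 1);  7: (0, 1)

2 distinct reps among the 7 weights ⇒ 2 W_13-linkage classes:

[[1, 3, 4, 6, 7], [2, 5]]


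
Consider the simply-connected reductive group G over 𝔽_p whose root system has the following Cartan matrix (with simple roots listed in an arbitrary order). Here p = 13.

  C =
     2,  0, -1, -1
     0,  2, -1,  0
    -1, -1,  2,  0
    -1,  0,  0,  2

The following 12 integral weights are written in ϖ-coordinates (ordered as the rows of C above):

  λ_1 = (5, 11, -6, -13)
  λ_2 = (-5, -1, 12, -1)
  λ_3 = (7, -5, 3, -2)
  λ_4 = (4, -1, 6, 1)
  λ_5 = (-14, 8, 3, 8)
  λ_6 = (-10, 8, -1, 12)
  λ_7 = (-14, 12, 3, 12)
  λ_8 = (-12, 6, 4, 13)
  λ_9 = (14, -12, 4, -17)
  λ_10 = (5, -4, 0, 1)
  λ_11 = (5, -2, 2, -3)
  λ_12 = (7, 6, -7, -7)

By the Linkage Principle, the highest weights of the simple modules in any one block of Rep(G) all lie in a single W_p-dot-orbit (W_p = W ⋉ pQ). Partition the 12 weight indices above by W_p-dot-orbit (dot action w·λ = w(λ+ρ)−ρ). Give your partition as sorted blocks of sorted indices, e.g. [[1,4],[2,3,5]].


Type A_4, rank 4, |W|=120; reorder rows/cols to standard.

λ_j+ρ reflected into Ā_13 (⟨·,θ^∨⟩≤13); 4-tuples as given:

    λ_1 → (5, 1, 6, 1)
    λ_2 → (0, 0, 9, 4)
    λ_3 → (7, 4, 0, 1)
    λ_4 → (5, 1, 6, 1)
    λ_5 → (0, 0, 9, 4)
    λ_6 → (0, 0, 9, 4)
    λ_7 → (0, 0, 9, 4)
    λ_8 → (5, 1, 5, 1)
    λ_9 → (4, 1, 2, 2)
    λ_10 → (4, 1, 2, 2)
    λ_11 → (4, 1, 2, 2)
    λ_12 → (4, 1, 2, 2)

Partition of {1..12} into 5 W_13-dot-orbits:

[[1, 4], [2, 5, 6, 7], [3], [8], [9, 10, 11, 12]]


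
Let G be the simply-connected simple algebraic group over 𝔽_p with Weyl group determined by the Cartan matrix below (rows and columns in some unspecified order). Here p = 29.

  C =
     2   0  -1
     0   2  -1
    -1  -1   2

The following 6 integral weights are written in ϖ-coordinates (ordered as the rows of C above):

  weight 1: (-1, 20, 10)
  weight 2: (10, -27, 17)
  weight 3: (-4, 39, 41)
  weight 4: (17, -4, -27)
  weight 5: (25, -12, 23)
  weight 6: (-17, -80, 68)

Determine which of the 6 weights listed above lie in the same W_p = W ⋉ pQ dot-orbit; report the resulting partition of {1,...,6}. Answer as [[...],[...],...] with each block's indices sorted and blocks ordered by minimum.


Type A_3, rank 3, |W|=24; reorder rows/cols to standard.

W_29-reps of the 6 weights in Ā_29 (same 3-coord order as C):

  [1] (3, 18, 8) · [2] (3, 18, 8) · [3] (5, 10, 3) · [4] (3, 18, 8) · [5] (5, 10, 3) · [6] (5, 10, 3)

The 6 indices split into 2 linkage classes (same alcove rep ⇔ same W_29-dot-orbit):

[[1, 2, 4], [3, 5, 6]]


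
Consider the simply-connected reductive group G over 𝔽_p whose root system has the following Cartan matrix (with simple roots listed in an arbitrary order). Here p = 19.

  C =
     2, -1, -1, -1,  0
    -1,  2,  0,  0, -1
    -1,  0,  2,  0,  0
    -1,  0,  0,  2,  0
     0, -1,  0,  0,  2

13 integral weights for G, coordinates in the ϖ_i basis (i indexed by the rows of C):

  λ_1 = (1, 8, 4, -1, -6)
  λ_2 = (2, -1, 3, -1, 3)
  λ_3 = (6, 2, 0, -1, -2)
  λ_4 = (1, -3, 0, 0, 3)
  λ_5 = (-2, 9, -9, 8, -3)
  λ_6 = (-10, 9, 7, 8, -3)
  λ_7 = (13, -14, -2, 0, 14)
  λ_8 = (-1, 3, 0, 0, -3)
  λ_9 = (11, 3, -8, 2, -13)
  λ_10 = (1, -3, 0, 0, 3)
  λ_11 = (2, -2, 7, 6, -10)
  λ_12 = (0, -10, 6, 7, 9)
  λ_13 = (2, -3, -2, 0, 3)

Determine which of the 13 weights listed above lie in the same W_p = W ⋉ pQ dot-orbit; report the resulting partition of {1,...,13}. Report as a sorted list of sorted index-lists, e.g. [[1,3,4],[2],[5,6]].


Type D_5, rank 5, |W|=1920; reorder rows/cols to standard.

λ_j+ρ reflected into Ā_19 (⟨·,θ^∨⟩≤19); 5-tuples as given:

    λ_1+ρ ↦ (2, 1, 5, 0, 5)
    λ_2+ρ ↦ (3, 0, 4, 0, 4)
    λ_3+ρ ↦ (7, 1, 1, 0, 1)
    λ_4+ρ ↦ (0, 2, 1, 1, 2)
    λ_5+ρ ↦ (7, 1, 1, 0, 1)
    λ_6+ρ ↦ (7, 1, 1, 0, 1)
    λ_7+ρ ↦ (0, 2, 1, 1, 2)
    λ_8+ρ ↦ (0, 2, 1, 1, 2)
    λ_9+ρ ↦ (3, 0, 4, 0, 4)
    λ_10+ρ ↦ (0, 2, 1, 1, 2)
    λ_11+ρ ↦ (7, 1, 1, 0, 1)
    λ_12+ρ ↦ (7, 1, 1, 0, 1)
    λ_13+ρ ↦ (0, 2, 1, 1, 2)

The 13 indices split into 4 linkage classes (same alcove rep ⇔ same W_19-dot-orbit):

[[1], [2, 9], [3, 5, 6, 11, 12], [4, 7, 8, 10, 13]]


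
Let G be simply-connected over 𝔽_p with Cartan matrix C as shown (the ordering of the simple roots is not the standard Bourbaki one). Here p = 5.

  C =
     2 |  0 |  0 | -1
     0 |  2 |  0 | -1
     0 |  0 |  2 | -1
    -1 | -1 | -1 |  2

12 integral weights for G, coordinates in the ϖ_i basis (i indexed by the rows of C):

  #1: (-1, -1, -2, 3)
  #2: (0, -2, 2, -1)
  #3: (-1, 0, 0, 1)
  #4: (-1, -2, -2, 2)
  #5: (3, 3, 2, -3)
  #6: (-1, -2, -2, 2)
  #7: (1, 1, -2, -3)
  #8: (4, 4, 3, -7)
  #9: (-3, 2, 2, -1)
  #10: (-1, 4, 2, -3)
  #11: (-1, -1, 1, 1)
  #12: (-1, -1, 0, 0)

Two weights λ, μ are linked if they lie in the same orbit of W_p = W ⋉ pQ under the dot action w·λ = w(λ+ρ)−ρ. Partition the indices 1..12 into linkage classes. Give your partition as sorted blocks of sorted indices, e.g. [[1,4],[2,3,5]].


Type D_4, rank 4, |W|=192; reorder rows/cols to standard.

Ā_5 reps of the 12 weights (D_4, coords as presented):

    1: (0, 0, 1, 1)
    2: (0, 0, 2, 1)
    3: (0, 1, 1, 1)
    4: (0, 1, 1, 1)
    5: (0, 0, 1, 1)
    6: (0, 1, 1, 1)
    7: (0, 0, 1, 1)
    8: (0, 0, 1, 1)
    9: (0, 1, 1, 1)
    10: (1, 2, 0, 1)
    11: (0, 0, 2, 1)
    12: (0, 0, 1, 1)

Partition of {1..12} into 4 W_5-dot-orbits:

[[1, 5, 7, 8, 12], [2, 11], [3, 4, 6, 9], [10]]


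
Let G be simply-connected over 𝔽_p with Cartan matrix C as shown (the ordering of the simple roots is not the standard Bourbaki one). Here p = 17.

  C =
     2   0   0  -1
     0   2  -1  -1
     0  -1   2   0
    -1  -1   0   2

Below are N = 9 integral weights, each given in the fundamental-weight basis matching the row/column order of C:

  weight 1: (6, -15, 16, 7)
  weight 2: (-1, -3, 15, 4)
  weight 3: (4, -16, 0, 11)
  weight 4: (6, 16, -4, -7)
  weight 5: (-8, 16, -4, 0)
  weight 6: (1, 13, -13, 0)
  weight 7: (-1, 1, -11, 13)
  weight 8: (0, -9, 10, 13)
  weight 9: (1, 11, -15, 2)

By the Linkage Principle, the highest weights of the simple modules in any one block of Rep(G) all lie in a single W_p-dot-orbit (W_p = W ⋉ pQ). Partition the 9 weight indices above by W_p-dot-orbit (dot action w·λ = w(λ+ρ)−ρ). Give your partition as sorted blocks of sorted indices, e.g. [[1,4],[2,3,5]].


Root system A_4: the 4×4 matrix C matches after relabeling.

Ā_17 reps of the 9 weights (A_4, coords as presented):

  1: (0, 8, 2, 6) · 2: (2, 2, 12, 1) · 3: (2, 2, 12, 1) · 4: (0, 8, 2, 6) · 5: (0, 8, 2, 6) · 6: (2, 2, 12, 1) · 7: (0, 8, 2, 6) · 8: (0, 8, 2, 6) · 9: (2, 2, 12, 1)

Partition of {1..9} into 2 W_17-dot-orbits:

[[1, 4, 5, 7, 8], [2, 3, 6, 9]]
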